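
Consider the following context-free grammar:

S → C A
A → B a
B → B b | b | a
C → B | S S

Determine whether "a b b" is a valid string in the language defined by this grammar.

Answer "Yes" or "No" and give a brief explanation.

No - no valid derivation exists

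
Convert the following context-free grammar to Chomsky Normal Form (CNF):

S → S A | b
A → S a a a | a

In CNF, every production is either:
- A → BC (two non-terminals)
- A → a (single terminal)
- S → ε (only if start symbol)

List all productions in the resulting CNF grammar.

S → b; TA → a; A → a; S → S A; A → S X0; X0 → TA X1; X1 → TA TA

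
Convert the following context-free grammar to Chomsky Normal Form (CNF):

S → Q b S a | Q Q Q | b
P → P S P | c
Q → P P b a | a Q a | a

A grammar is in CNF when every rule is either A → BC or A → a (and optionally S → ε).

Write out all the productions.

TB → b; TA → a; S → b; P → c; Q → a; S → Q X0; X0 → TB X1; X1 → S TA; S → Q X2; X2 → Q Q; P → P X3; X3 → S P; Q → P X4; X4 → P X5; X5 → TB TA; Q → TA X6; X6 → Q TA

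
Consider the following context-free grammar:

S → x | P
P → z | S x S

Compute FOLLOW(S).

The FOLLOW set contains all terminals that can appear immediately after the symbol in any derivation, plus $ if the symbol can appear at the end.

We compute FOLLOW(S) using the standard algorithm.
FOLLOW(S) starts with {$}.
FIRST(P) = {x, z}
FIRST(S) = {x, z}
FOLLOW(P) = {$, x}
FOLLOW(S) = {$, x}
Therefore, FOLLOW(S) = {$, x}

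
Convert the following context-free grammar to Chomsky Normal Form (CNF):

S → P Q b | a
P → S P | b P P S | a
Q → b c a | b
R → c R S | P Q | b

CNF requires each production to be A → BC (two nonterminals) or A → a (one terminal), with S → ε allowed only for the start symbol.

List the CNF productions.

TB → b; S → a; P → a; TC → c; TA → a; Q → b; R → b; S → P X0; X0 → Q TB; P → S P; P → TB X1; X1 → P X2; X2 → P S; Q → TB X3; X3 → TC TA; R → TC X4; X4 → R S; R → P Q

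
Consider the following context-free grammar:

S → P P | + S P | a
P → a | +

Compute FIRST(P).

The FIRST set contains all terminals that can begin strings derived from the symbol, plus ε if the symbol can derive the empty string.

We compute FIRST(P) using the standard algorithm.
FIRST(P) = {+, a}
FIRST(S) = {+, a}
Therefore, FIRST(P) = {+, a}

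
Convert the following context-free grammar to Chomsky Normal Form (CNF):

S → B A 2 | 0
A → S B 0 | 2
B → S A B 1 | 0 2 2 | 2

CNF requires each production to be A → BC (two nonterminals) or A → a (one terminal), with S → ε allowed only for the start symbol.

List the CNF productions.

T2 → 2; S → 0; T0 → 0; A → 2; T1 → 1; B → 2; S → B X0; X0 → A T2; A → S X1; X1 → B T0; B → S X2; X2 → A X3; X3 → B T1; B → T0 X4; X4 → T2 T2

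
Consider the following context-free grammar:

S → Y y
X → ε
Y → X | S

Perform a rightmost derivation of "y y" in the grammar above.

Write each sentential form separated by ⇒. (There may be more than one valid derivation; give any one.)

S ⇒ Y y ⇒ S y ⇒ Y y y ⇒ X y y ⇒ y y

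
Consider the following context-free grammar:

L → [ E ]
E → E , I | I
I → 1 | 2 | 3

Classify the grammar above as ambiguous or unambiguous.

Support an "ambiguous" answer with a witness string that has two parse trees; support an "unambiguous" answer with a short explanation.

Unambiguous - every string in the language has a unique parse tree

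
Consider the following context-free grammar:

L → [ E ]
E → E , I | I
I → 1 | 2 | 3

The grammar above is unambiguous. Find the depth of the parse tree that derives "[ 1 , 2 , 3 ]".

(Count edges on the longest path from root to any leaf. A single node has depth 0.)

5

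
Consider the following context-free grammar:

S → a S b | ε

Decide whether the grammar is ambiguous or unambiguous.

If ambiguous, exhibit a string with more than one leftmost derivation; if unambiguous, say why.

Unambiguous - every string in the language has a unique leftmost derivation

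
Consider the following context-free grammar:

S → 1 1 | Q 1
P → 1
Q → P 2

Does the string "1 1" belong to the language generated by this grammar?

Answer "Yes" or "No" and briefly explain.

Yes - a valid derivation exists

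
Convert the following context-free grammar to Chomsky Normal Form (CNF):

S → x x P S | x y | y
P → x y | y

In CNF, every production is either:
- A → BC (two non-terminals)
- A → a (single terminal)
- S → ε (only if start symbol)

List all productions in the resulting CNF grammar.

TX → x; TY → y; S → y; P → y; S → TX X0; X0 → TX X1; X1 → P S; S → TX TY; P → TX TY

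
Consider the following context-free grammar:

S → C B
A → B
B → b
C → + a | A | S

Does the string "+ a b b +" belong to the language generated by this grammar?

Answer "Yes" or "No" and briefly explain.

No - no valid derivation exists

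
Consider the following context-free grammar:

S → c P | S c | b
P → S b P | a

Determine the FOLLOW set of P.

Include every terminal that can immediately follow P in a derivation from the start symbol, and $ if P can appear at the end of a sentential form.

We compute FOLLOW(P) using the standard algorithm.
FOLLOW(S) starts with {$}.
FIRST(P) = {a, b, c}
FIRST(S) = {b, c}
FOLLOW(P) = {$, b, c}
FOLLOW(S) = {$, b, c}
Therefore, FOLLOW(P) = {$, b, c}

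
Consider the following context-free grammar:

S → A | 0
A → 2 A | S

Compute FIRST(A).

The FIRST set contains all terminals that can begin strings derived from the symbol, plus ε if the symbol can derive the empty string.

We compute FIRST(A) using the standard algorithm.
FIRST(A) = {0, 2}
FIRST(S) = {0, 2}
Therefore, FIRST(A) = {0, 2}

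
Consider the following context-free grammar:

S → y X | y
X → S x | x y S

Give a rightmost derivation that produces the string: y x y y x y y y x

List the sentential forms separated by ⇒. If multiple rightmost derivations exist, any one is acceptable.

S ⇒ y X ⇒ y x y S ⇒ y x y y X ⇒ y x y y x y S ⇒ y x y y x y y X ⇒ y x y y x y y S x ⇒ y x y y x y y y x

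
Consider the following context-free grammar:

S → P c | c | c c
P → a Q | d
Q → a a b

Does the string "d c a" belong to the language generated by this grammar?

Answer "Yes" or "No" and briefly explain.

No - no valid derivation exists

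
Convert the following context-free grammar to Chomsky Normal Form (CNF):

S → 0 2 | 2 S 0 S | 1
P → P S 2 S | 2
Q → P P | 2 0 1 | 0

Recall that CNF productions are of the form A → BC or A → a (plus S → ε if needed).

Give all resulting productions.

T0 → 0; T2 → 2; S → 1; P → 2; T1 → 1; Q → 0; S → T0 T2; S → T2 X0; X0 → S X1; X1 → T0 S; P → P X2; X2 → S X3; X3 → T2 S; Q → P P; Q → T2 X4; X4 → T0 T1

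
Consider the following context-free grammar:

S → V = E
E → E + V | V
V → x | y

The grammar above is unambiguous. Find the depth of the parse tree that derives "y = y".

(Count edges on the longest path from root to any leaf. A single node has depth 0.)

3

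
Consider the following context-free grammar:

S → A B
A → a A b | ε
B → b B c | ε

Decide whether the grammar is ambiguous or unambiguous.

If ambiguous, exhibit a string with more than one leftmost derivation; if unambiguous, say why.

Unambiguous - every string in the language has a unique leftmost derivation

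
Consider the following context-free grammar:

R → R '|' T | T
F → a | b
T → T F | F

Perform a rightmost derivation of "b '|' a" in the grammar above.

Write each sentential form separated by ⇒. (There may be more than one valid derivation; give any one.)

R ⇒ R '|' T ⇒ R '|' F ⇒ R '|' a ⇒ T '|' a ⇒ F '|' a ⇒ b '|' a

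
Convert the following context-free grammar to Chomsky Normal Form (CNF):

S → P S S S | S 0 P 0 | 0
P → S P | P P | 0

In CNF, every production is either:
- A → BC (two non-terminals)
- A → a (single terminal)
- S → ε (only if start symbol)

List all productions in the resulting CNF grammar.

T0 → 0; S → 0; P → 0; S → P X0; X0 → S X1; X1 → S S; S → S X2; X2 → T0 X3; X3 → P T0; P → S P; P → P P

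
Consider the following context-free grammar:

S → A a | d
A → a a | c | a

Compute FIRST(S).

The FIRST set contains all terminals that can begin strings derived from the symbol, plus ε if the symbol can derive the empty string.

We compute FIRST(S) using the standard algorithm.
FIRST(A) = {a, c}
FIRST(S) = {a, c, d}
Therefore, FIRST(S) = {a, c, d}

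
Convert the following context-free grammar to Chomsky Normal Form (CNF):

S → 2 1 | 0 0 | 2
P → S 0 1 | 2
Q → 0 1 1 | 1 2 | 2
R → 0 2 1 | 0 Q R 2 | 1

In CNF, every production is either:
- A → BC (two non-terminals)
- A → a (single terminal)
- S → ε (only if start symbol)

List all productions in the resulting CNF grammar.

T2 → 2; T1 → 1; T0 → 0; S → 2; P → 2; Q → 2; R → 1; S → T2 T1; S → T0 T0; P → S X0; X0 → T0 T1; Q → T0 X1; X1 → T1 T1; Q → T1 T2; R → T0 X2; X2 → T2 T1; R → T0 X3; X3 → Q X4; X4 → R T2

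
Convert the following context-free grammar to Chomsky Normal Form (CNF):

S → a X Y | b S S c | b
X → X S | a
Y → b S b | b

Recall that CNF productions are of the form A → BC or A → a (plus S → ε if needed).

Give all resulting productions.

TA → a; TB → b; TC → c; S → b; X → a; Y → b; S → TA X0; X0 → X Y; S → TB X1; X1 → S X2; X2 → S TC; X → X S; Y → TB X3; X3 → S TB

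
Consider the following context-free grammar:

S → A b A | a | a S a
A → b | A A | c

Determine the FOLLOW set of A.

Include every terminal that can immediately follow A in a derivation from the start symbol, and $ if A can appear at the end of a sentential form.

We compute FOLLOW(A) using the standard algorithm.
FOLLOW(S) starts with {$}.
FIRST(A) = {b, c}
FIRST(S) = {a, b, c}
FOLLOW(A) = {$, a, b, c}
FOLLOW(S) = {$, a}
Therefore, FOLLOW(A) = {$, a, b, c}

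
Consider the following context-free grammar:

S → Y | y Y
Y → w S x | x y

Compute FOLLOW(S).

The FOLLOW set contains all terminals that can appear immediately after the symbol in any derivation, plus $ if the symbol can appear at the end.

We compute FOLLOW(S) using the standard algorithm.
FOLLOW(S) starts with {$}.
FIRST(S) = {w, x, y}
FIRST(Y) = {w, x}
FOLLOW(S) = {$, x}
FOLLOW(Y) = {$, x}
Therefore, FOLLOW(S) = {$, x}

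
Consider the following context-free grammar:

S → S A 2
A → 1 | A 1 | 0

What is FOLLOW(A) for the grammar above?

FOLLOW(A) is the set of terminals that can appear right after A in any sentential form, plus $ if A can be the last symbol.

We compute FOLLOW(A) using the standard algorithm.
FOLLOW(S) starts with {$}.
FIRST(A) = {0, 1}
FIRST(S) = {}
FOLLOW(A) = {1, 2}
FOLLOW(S) = {$, 0, 1}
Therefore, FOLLOW(A) = {1, 2}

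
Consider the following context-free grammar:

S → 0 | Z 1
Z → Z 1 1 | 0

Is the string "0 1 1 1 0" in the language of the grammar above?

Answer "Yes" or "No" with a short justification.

No - no valid derivation exists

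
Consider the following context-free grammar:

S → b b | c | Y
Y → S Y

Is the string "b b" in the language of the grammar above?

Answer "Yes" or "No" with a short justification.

Yes - a valid derivation exists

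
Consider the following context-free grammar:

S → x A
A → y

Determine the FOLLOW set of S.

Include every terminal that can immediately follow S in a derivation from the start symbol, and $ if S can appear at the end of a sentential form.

We compute FOLLOW(S) using the standard algorithm.
FOLLOW(S) starts with {$}.
FIRST(A) = {y}
FIRST(S) = {x}
FOLLOW(A) = {$}
FOLLOW(S) = {$}
Therefore, FOLLOW(S) = {$}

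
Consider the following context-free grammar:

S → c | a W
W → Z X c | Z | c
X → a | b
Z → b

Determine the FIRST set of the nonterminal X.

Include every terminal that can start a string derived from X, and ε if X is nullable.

We compute FIRST(X) using the standard algorithm.
FIRST(S) = {a, c}
FIRST(W) = {b, c}
FIRST(X) = {a, b}
FIRST(Z) = {b}
Therefore, FIRST(X) = {a, b}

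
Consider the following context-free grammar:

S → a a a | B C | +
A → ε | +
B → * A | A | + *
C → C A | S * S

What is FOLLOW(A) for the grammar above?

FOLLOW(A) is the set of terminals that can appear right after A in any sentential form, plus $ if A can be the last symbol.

We compute FOLLOW(A) using the standard algorithm.
FOLLOW(S) starts with {$}.
FIRST(A) = {+, ε}
FIRST(B) = {*, +, ε}
FIRST(C) = {*, +, a}
FIRST(S) = {*, +, a}
FOLLOW(A) = {$, *, +, a}
FOLLOW(B) = {*, +, a}
FOLLOW(C) = {$, *, +}
FOLLOW(S) = {$, *, +}
Therefore, FOLLOW(A) = {$, *, +, a}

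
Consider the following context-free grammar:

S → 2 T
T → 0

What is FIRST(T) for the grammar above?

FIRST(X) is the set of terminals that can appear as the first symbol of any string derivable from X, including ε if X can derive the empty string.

We compute FIRST(T) using the standard algorithm.
FIRST(S) = {2}
FIRST(T) = {0}
Therefore, FIRST(T) = {0}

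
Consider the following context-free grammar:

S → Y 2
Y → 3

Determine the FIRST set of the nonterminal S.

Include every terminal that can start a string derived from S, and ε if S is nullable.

We compute FIRST(S) using the standard algorithm.
FIRST(S) = {3}
FIRST(Y) = {3}
Therefore, FIRST(S) = {3}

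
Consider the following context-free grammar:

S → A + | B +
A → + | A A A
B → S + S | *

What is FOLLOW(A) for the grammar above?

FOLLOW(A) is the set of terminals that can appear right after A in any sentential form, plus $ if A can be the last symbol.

We compute FOLLOW(A) using the standard algorithm.
FOLLOW(S) starts with {$}.
FIRST(A) = {+}
FIRST(B) = {*, +}
FIRST(S) = {*, +}
FOLLOW(A) = {+}
FOLLOW(B) = {+}
FOLLOW(S) = {$, +}
Therefore, FOLLOW(A) = {+}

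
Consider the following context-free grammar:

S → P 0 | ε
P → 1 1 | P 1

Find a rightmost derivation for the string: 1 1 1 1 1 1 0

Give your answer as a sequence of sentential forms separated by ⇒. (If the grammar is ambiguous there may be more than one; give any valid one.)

S ⇒ P 0 ⇒ P 1 0 ⇒ P 1 1 0 ⇒ P 1 1 1 0 ⇒ P 1 1 1 1 0 ⇒ 1 1 1 1 1 1 0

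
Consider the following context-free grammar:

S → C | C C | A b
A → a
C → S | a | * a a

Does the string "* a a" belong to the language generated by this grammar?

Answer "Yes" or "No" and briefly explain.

Yes - a valid derivation exists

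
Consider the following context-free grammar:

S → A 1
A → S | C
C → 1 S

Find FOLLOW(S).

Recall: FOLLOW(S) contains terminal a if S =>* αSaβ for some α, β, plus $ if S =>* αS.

We compute FOLLOW(S) using the standard algorithm.
FOLLOW(S) starts with {$}.
FIRST(A) = {1}
FIRST(C) = {1}
FIRST(S) = {1}
FOLLOW(A) = {1}
FOLLOW(C) = {1}
FOLLOW(S) = {$, 1}
Therefore, FOLLOW(S) = {$, 1}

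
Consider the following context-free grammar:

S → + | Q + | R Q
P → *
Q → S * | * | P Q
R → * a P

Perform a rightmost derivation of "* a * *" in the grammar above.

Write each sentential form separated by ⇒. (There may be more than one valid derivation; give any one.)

S ⇒ R Q ⇒ R * ⇒ * a P * ⇒ * a * *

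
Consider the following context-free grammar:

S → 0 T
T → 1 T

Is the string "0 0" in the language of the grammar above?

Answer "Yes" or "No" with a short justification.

No - no valid derivation exists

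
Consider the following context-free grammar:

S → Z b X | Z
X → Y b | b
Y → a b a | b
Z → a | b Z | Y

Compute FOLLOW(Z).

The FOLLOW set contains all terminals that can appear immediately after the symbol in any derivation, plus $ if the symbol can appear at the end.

We compute FOLLOW(Z) using the standard algorithm.
FOLLOW(S) starts with {$}.
FIRST(S) = {a, b}
FIRST(X) = {a, b}
FIRST(Y) = {a, b}
FIRST(Z) = {a, b}
FOLLOW(S) = {$}
FOLLOW(X) = {$}
FOLLOW(Y) = {$, b}
FOLLOW(Z) = {$, b}
Therefore, FOLLOW(Z) = {$, b}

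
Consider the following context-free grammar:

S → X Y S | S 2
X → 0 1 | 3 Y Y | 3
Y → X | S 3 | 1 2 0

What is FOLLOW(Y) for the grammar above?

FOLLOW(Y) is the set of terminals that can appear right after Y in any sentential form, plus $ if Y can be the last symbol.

We compute FOLLOW(Y) using the standard algorithm.
FOLLOW(S) starts with {$}.
FIRST(S) = {0, 3}
FIRST(X) = {0, 3}
FIRST(Y) = {0, 1, 3}
FOLLOW(S) = {$, 2, 3}
FOLLOW(X) = {0, 1, 3}
FOLLOW(Y) = {0, 1, 3}
Therefore, FOLLOW(Y) = {0, 1, 3}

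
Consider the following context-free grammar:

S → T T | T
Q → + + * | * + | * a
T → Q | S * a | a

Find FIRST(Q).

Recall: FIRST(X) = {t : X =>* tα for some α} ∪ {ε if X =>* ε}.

We compute FIRST(Q) using the standard algorithm.
FIRST(Q) = {*, +}
FIRST(S) = {*, +, a}
FIRST(T) = {*, +, a}
Therefore, FIRST(Q) = {*, +}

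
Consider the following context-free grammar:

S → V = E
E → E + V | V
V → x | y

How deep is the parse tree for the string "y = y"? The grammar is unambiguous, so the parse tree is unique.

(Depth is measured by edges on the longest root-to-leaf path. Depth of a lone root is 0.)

3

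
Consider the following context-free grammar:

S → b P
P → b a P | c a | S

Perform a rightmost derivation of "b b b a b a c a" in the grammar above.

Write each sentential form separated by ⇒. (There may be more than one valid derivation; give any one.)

S ⇒ b P ⇒ b S ⇒ b b P ⇒ b b b a P ⇒ b b b a b a P ⇒ b b b a b a c a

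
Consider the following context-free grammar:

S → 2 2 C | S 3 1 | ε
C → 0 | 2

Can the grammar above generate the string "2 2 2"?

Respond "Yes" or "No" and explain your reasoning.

Yes - a valid derivation exists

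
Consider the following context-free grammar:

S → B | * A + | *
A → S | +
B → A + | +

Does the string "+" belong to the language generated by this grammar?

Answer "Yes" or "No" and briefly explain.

Yes - a valid derivation exists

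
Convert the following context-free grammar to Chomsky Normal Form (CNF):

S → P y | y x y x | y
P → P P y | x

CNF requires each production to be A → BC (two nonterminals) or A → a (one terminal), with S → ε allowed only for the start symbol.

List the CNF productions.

TY → y; TX → x; S → y; P → x; S → P TY; S → TY X0; X0 → TX X1; X1 → TY TX; P → P X2; X2 → P TY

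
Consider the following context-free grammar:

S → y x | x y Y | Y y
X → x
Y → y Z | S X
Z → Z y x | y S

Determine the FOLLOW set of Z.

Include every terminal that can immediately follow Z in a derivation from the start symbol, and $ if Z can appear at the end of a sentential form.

We compute FOLLOW(Z) using the standard algorithm.
FOLLOW(S) starts with {$}.
FIRST(S) = {x, y}
FIRST(X) = {x}
FIRST(Y) = {x, y}
FIRST(Z) = {y}
FOLLOW(S) = {$, x, y}
FOLLOW(X) = {$, x, y}
FOLLOW(Y) = {$, x, y}
FOLLOW(Z) = {$, x, y}
Therefore, FOLLOW(Z) = {$, x, y}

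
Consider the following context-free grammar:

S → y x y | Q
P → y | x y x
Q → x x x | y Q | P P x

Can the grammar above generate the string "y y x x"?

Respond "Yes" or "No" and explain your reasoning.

No - no valid derivation exists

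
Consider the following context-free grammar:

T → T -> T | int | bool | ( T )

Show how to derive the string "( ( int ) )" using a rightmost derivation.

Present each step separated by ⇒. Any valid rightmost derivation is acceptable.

T ⇒ ( T ) ⇒ ( ( T ) ) ⇒ ( ( int ) )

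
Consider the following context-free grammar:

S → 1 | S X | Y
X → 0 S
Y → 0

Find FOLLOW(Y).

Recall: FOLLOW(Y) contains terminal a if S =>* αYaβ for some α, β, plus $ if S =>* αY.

We compute FOLLOW(Y) using the standard algorithm.
FOLLOW(S) starts with {$}.
FIRST(S) = {0, 1}
FIRST(X) = {0}
FIRST(Y) = {0}
FOLLOW(S) = {$, 0}
FOLLOW(X) = {$, 0}
FOLLOW(Y) = {$, 0}
Therefore, FOLLOW(Y) = {$, 0}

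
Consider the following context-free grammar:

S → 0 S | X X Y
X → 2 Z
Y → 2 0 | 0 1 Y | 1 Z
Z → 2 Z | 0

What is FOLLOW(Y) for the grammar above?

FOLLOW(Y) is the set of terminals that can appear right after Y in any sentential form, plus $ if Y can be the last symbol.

We compute FOLLOW(Y) using the standard algorithm.
FOLLOW(S) starts with {$}.
FIRST(S) = {0, 2}
FIRST(X) = {2}
FIRST(Y) = {0, 1, 2}
FIRST(Z) = {0, 2}
FOLLOW(S) = {$}
FOLLOW(X) = {0, 1, 2}
FOLLOW(Y) = {$}
FOLLOW(Z) = {$, 0, 1, 2}
Therefore, FOLLOW(Y) = {$}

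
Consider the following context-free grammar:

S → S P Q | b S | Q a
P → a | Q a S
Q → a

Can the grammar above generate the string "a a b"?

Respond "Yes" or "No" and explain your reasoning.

No - no valid derivation exists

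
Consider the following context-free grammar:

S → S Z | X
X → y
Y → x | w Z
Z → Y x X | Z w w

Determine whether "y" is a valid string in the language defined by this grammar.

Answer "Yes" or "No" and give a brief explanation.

Yes - a valid derivation exists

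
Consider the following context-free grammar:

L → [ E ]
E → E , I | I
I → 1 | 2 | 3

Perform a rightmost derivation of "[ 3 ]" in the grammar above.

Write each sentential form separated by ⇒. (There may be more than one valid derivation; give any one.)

L ⇒ [ E ] ⇒ [ I ] ⇒ [ 3 ]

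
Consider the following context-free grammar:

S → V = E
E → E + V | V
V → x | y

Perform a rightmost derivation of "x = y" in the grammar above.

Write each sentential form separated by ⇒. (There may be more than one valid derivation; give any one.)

S ⇒ V = E ⇒ V = V ⇒ V = y ⇒ x = y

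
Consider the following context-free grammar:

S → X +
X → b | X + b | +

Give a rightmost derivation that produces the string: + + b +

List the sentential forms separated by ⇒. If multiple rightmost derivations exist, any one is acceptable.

S ⇒ X + ⇒ X + b + ⇒ + + b +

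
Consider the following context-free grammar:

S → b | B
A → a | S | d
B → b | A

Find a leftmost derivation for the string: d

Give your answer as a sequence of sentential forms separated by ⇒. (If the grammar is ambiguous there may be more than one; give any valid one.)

S ⇒ B ⇒ A ⇒ d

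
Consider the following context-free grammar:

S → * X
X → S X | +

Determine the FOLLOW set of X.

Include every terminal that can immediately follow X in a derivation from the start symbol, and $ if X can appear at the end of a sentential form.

We compute FOLLOW(X) using the standard algorithm.
FOLLOW(S) starts with {$}.
FIRST(S) = {*}
FIRST(X) = {*, +}
FOLLOW(S) = {$, *, +}
FOLLOW(X) = {$, *, +}
Therefore, FOLLOW(X) = {$, *, +}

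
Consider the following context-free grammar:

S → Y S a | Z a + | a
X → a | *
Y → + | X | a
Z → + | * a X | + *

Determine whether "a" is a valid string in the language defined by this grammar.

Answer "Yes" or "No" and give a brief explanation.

Yes - a valid derivation exists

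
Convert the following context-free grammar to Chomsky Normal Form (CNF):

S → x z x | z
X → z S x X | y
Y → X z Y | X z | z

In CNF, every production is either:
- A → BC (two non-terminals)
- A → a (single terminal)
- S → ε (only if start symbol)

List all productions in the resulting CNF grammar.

TX → x; TZ → z; S → z; X → y; Y → z; S → TX X0; X0 → TZ TX; X → TZ X1; X1 → S X2; X2 → TX X; Y → X X3; X3 → TZ Y; Y → X TZ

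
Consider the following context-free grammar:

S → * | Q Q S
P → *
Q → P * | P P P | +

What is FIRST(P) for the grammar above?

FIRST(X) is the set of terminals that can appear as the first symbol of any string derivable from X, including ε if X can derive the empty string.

We compute FIRST(P) using the standard algorithm.
FIRST(P) = {*}
FIRST(Q) = {*, +}
FIRST(S) = {*, +}
Therefore, FIRST(P) = {*}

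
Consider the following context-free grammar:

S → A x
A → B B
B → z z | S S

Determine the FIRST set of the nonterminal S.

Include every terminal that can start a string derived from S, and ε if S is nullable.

We compute FIRST(S) using the standard algorithm.
FIRST(A) = {z}
FIRST(B) = {z}
FIRST(S) = {z}
Therefore, FIRST(S) = {z}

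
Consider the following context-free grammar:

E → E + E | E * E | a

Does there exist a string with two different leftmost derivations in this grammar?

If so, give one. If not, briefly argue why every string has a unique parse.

Yes - the string 'a * a * a * a * a' has two distinct leftmost derivations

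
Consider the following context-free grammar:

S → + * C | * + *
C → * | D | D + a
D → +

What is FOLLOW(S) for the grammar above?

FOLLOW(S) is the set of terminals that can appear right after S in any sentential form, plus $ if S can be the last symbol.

We compute FOLLOW(S) using the standard algorithm.
FOLLOW(S) starts with {$}.
FIRST(C) = {*, +}
FIRST(D) = {+}
FIRST(S) = {*, +}
FOLLOW(C) = {$}
FOLLOW(D) = {$, +}
FOLLOW(S) = {$}
Therefore, FOLLOW(S) = {$}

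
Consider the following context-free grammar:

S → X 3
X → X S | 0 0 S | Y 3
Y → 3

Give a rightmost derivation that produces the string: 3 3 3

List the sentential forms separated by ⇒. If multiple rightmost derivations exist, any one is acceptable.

S ⇒ X 3 ⇒ Y 3 3 ⇒ 3 3 3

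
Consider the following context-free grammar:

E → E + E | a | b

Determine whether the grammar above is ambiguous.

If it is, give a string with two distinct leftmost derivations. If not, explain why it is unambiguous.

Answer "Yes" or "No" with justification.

Yes - the string 'a + a + b + b' has two distinct leftmost derivations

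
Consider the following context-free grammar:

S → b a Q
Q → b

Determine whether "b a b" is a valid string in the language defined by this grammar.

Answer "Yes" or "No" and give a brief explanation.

Yes - a valid derivation exists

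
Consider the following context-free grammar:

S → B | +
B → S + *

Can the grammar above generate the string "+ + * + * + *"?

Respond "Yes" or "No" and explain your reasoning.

Yes - a valid derivation exists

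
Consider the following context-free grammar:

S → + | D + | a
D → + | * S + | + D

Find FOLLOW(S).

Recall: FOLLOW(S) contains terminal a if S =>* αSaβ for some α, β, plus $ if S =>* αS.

We compute FOLLOW(S) using the standard algorithm.
FOLLOW(S) starts with {$}.
FIRST(D) = {*, +}
FIRST(S) = {*, +, a}
FOLLOW(D) = {+}
FOLLOW(S) = {$, +}
Therefore, FOLLOW(S) = {$, +}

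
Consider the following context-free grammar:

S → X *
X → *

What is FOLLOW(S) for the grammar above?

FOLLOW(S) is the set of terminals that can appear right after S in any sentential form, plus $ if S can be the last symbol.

We compute FOLLOW(S) using the standard algorithm.
FOLLOW(S) starts with {$}.
FIRST(S) = {*}
FIRST(X) = {*}
FOLLOW(S) = {$}
FOLLOW(X) = {*}
Therefore, FOLLOW(S) = {$}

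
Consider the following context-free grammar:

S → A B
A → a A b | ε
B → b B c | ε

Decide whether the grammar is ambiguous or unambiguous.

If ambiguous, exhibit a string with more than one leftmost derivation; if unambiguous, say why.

Unambiguous - every string in the language has a unique leftmost derivation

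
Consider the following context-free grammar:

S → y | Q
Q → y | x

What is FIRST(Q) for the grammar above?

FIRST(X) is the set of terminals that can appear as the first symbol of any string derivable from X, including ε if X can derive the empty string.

We compute FIRST(Q) using the standard algorithm.
FIRST(Q) = {x, y}
FIRST(S) = {x, y}
Therefore, FIRST(Q) = {x, y}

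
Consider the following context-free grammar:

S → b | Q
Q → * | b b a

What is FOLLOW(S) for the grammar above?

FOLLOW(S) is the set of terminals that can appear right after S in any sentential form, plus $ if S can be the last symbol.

We compute FOLLOW(S) using the standard algorithm.
FOLLOW(S) starts with {$}.
FIRST(Q) = {*, b}
FIRST(S) = {*, b}
FOLLOW(Q) = {$}
FOLLOW(S) = {$}
Therefore, FOLLOW(S) = {$}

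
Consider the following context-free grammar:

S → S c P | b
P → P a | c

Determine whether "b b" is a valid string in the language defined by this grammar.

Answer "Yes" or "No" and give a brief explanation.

No - no valid derivation exists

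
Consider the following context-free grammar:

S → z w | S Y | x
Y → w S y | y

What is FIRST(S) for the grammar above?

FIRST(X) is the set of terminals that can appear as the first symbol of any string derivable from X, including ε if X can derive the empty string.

We compute FIRST(S) using the standard algorithm.
FIRST(S) = {x, z}
FIRST(Y) = {w, y}
Therefore, FIRST(S) = {x, z}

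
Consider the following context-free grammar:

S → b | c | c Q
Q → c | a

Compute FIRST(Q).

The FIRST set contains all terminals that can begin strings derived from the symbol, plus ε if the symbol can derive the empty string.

We compute FIRST(Q) using the standard algorithm.
FIRST(Q) = {a, c}
FIRST(S) = {b, c}
Therefore, FIRST(Q) = {a, c}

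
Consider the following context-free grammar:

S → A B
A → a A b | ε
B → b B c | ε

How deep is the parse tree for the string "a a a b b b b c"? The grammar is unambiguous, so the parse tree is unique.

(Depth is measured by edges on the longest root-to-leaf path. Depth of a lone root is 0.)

5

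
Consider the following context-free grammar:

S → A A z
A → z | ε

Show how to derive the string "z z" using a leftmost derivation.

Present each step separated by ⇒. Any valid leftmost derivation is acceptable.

S ⇒ A A z ⇒ z A z ⇒ z z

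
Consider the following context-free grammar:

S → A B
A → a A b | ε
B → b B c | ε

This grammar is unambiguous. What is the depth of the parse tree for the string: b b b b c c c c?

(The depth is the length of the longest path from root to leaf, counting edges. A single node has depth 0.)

6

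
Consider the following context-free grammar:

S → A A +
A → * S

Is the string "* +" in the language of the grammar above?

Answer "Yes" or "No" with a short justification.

No - no valid derivation exists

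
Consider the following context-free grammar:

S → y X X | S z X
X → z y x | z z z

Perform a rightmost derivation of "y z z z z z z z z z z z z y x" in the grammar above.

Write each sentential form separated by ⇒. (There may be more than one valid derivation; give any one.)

S ⇒ S z X ⇒ S z z y x ⇒ S z X z z y x ⇒ S z z z z z z y x ⇒ y X X z z z z z z y x ⇒ y X z z z z z z z z z y x ⇒ y z z z z z z z z z z z z y x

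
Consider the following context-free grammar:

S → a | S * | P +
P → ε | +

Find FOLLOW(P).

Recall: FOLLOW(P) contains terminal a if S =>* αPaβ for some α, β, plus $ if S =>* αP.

We compute FOLLOW(P) using the standard algorithm.
FOLLOW(S) starts with {$}.
FIRST(P) = {+, ε}
FIRST(S) = {+, a}
FOLLOW(P) = {+}
FOLLOW(S) = {$, *}
Therefore, FOLLOW(P) = {+}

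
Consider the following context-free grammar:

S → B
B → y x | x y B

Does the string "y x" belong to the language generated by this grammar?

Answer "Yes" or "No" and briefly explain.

Yes - a valid derivation exists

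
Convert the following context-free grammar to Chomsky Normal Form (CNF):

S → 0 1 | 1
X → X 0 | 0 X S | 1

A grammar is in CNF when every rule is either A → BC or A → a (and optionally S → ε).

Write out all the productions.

T0 → 0; T1 → 1; S → 1; X → 1; S → T0 T1; X → X T0; X → T0 X0; X0 → X S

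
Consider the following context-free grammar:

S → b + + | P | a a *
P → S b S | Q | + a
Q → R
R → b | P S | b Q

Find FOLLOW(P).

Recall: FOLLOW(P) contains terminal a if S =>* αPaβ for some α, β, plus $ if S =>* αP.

We compute FOLLOW(P) using the standard algorithm.
FOLLOW(S) starts with {$}.
FIRST(P) = {+, a, b}
FIRST(Q) = {+, a, b}
FIRST(R) = {+, a, b}
FIRST(S) = {+, a, b}
FOLLOW(P) = {$, +, a, b}
FOLLOW(Q) = {$, +, a, b}
FOLLOW(R) = {$, +, a, b}
FOLLOW(S) = {$, +, a, b}
Therefore, FOLLOW(P) = {$, +, a, b}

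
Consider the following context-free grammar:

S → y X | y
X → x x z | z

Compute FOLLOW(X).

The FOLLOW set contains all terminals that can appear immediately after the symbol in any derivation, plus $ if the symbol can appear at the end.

We compute FOLLOW(X) using the standard algorithm.
FOLLOW(S) starts with {$}.
FIRST(S) = {y}
FIRST(X) = {x, z}
FOLLOW(S) = {$}
FOLLOW(X) = {$}
Therefore, FOLLOW(X) = {$}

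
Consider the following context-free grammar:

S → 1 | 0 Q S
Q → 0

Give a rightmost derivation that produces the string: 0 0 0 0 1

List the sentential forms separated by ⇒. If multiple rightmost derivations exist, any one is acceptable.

S ⇒ 0 Q S ⇒ 0 Q 0 Q S ⇒ 0 Q 0 Q 1 ⇒ 0 Q 0 0 1 ⇒ 0 0 0 0 1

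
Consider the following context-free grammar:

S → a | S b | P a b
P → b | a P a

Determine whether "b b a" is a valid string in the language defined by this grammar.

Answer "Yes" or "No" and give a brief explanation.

No - no valid derivation exists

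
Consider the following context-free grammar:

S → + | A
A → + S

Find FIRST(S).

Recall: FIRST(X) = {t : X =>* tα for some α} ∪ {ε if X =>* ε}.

We compute FIRST(S) using the standard algorithm.
FIRST(A) = {+}
FIRST(S) = {+}
Therefore, FIRST(S) = {+}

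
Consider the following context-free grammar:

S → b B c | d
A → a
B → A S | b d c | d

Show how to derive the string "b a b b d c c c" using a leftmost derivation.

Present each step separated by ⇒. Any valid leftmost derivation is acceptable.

S ⇒ b B c ⇒ b A S c ⇒ b a S c ⇒ b a b B c c ⇒ b a b b d c c c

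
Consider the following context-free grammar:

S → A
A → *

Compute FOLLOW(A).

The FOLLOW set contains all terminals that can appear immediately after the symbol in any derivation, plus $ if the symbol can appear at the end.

We compute FOLLOW(A) using the standard algorithm.
FOLLOW(S) starts with {$}.
FIRST(A) = {*}
FIRST(S) = {*}
FOLLOW(A) = {$}
FOLLOW(S) = {$}
Therefore, FOLLOW(A) = {$}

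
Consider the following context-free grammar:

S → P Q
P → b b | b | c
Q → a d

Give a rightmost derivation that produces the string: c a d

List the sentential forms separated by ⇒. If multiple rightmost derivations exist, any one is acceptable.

S ⇒ P Q ⇒ P a d ⇒ c a d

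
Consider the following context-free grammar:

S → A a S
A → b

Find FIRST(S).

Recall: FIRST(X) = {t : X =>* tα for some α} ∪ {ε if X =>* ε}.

We compute FIRST(S) using the standard algorithm.
FIRST(A) = {b}
FIRST(S) = {b}
Therefore, FIRST(S) = {b}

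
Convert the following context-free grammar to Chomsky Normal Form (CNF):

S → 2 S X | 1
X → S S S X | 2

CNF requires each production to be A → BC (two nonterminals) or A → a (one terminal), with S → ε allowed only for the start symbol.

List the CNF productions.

T2 → 2; S → 1; X → 2; S → T2 X0; X0 → S X; X → S X1; X1 → S X2; X2 → S X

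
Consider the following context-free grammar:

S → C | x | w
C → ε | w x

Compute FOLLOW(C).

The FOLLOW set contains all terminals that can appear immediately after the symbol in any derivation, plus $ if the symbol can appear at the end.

We compute FOLLOW(C) using the standard algorithm.
FOLLOW(S) starts with {$}.
FIRST(C) = {w, ε}
FIRST(S) = {w, x, ε}
FOLLOW(C) = {$}
FOLLOW(S) = {$}
Therefore, FOLLOW(C) = {$}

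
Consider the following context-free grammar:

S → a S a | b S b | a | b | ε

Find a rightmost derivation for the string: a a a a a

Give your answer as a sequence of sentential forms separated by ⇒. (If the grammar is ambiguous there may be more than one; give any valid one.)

S ⇒ a S a ⇒ a a S a a ⇒ a a a a a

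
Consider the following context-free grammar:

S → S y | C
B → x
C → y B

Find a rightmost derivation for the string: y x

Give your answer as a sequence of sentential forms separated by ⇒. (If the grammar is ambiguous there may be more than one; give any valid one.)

S ⇒ C ⇒ y B ⇒ y x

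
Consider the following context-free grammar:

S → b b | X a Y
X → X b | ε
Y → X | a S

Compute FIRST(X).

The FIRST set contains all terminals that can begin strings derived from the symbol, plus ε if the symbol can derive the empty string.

We compute FIRST(X) using the standard algorithm.
FIRST(S) = {a, b}
FIRST(X) = {b, ε}
FIRST(Y) = {a, b, ε}
Therefore, FIRST(X) = {b, ε}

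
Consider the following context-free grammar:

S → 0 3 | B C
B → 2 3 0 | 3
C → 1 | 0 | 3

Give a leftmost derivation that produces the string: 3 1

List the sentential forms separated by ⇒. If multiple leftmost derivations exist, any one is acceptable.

S ⇒ B C ⇒ 3 C ⇒ 3 1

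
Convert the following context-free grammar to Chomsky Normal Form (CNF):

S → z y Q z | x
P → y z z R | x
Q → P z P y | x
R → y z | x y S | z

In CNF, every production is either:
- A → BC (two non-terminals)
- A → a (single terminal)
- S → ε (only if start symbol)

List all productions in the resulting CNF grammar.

TZ → z; TY → y; S → x; P → x; Q → x; TX → x; R → z; S → TZ X0; X0 → TY X1; X1 → Q TZ; P → TY X2; X2 → TZ X3; X3 → TZ R; Q → P X4; X4 → TZ X5; X5 → P TY; R → TY TZ; R → TX X6; X6 → TY S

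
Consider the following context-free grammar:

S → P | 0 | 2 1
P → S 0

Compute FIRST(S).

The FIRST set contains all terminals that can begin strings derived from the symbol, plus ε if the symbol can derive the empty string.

We compute FIRST(S) using the standard algorithm.
FIRST(P) = {0, 2}
FIRST(S) = {0, 2}
Therefore, FIRST(S) = {0, 2}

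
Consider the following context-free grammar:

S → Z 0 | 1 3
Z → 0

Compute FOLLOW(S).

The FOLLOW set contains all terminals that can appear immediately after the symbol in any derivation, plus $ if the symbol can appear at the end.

We compute FOLLOW(S) using the standard algorithm.
FOLLOW(S) starts with {$}.
FIRST(S) = {0, 1}
FIRST(Z) = {0}
FOLLOW(S) = {$}
FOLLOW(Z) = {0}
Therefore, FOLLOW(S) = {$}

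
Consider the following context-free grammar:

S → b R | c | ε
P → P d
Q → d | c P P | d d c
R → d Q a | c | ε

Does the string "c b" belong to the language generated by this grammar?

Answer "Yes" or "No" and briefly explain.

No - no valid derivation exists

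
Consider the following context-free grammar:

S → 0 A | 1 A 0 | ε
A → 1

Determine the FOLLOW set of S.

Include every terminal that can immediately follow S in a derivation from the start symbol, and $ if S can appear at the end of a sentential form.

We compute FOLLOW(S) using the standard algorithm.
FOLLOW(S) starts with {$}.
FIRST(A) = {1}
FIRST(S) = {0, 1, ε}
FOLLOW(A) = {$, 0}
FOLLOW(S) = {$}
Therefore, FOLLOW(S) = {$}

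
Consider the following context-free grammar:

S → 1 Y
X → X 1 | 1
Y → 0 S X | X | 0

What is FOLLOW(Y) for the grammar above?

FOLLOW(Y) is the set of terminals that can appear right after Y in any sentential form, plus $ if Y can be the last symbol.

We compute FOLLOW(Y) using the standard algorithm.
FOLLOW(S) starts with {$}.
FIRST(S) = {1}
FIRST(X) = {1}
FIRST(Y) = {0, 1}
FOLLOW(S) = {$, 1}
FOLLOW(X) = {$, 1}
FOLLOW(Y) = {$, 1}
Therefore, FOLLOW(Y) = {$, 1}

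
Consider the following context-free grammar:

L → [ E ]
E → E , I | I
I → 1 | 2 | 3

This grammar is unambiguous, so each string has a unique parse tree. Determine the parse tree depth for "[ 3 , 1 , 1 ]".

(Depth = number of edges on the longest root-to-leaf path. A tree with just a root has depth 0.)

5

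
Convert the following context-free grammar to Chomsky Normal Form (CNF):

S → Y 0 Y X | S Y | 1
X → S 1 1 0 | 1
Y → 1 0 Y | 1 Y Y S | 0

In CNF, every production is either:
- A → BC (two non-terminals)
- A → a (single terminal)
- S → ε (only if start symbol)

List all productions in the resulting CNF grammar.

T0 → 0; S → 1; T1 → 1; X → 1; Y → 0; S → Y X0; X0 → T0 X1; X1 → Y X; S → S Y; X → S X2; X2 → T1 X3; X3 → T1 T0; Y → T1 X4; X4 → T0 Y; Y → T1 X5; X5 → Y X6; X6 → Y S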